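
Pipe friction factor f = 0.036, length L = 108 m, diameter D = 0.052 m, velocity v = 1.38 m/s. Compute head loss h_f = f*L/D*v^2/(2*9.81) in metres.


v^2 = 1.38^2 = 1.9044 m^2/s^2
L/D = 108/0.052 = 2076.9231
h_f = f*(L/D)*v^2/(2g) = 0.036 * 2076.9231 * 1.9044 / 19.62 = 7.25742 m

7.25742 m


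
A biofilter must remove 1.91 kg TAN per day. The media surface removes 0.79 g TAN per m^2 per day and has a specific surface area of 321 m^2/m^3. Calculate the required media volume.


A = 1.91*1000 / 0.79 = 2417.7215 m^2
V = 2417.7215 / 321 = 7.53184

7.53184 m^3


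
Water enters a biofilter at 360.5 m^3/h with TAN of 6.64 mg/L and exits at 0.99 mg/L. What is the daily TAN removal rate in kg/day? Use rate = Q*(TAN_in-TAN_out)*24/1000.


Concentration drop: TAN_in - TAN_out = 6.64 - 0.99 = 5.65 mg/L
Hourly TAN removed = Q * dTAN = 360.5 m^3/h * 5.65 mg/L = 2036.825 g/h  (m^3/h * mg/L = g/h)
Daily TAN removed = 2036.825 * 24 = 48883.8 g/day
Convert to kg/day: 48883.8 / 1000 = 48.8838 kg/day

48.8838 kg/day


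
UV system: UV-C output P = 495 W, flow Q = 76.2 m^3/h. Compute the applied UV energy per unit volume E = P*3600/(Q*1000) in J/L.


Energy delivered per hour = 495 W * 3600 s = 1782000 J/h
Volume treated per hour = 76.2 m^3/h * 1000 = 76200 L/h
dose = 1782000 / 76200 = 23.3858 J/L

23.3858 J/L


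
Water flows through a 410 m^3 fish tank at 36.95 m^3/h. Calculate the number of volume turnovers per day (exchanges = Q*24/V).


Daily flow volume = 36.95 m^3/h * 24 h = 886.8 m^3/day
Exchanges = daily flow / tank volume = 886.8 / 410 = 2.16293 exchanges/day

2.16293 exchanges/day


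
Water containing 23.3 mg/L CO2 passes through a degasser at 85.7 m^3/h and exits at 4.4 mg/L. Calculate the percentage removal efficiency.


CO2_out / CO2_in = 4.4 / 23.3 = 0.1888412
Fraction remaining = 0.1888412
efficiency = (1 - 0.1888412) * 100 = 81.1159 %

81.1159 %


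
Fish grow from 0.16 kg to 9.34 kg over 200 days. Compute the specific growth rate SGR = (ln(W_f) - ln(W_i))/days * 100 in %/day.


ln(W_f) = ln(9.34) = 2.2343063
ln(W_i) = ln(0.16) = -1.8325815
ln(W_f) - ln(W_i) = 2.2343063 - -1.8325815 = 4.0668878
SGR = 4.0668878 / 200 * 100 = 2.03344 %/day

2.03344 %/day


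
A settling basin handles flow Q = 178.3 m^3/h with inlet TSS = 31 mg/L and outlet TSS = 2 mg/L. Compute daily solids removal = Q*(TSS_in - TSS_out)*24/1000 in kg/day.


Concentration drop: TSS_in - TSS_out = 31 - 2 = 29 mg/L
Hourly solids removed = Q * dTSS = 178.3 m^3/h * 29 mg/L = 5170.7 g/h  (m^3/h * mg/L = g/h)
Daily solids removed = 5170.7 * 24 = 124096.8 g/day
Convert g to kg: 124096.8 / 1000 = 124.0968 kg/day

124.0968 kg/day


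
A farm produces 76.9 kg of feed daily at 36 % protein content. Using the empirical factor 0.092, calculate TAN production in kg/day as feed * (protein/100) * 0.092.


Protein in feed = 76.9 * 36/100 = 27.684 kg/day
TAN = protein * 0.092 = 27.684 * 0.092 = 2.546928 kg/day

2.546928 kg/day


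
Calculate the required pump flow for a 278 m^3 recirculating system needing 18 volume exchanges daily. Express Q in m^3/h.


Daily recirculation volume = 278 m^3 * 18 = 5004 m^3/day
Flow rate Q = daily volume / 24 h = 5004 / 24 = 208.5 m^3/h

208.5 m^3/h


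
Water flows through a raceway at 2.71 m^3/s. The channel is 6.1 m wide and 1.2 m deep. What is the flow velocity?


Cross-sectional area = W * d = 6.1 * 1.2 = 7.32 m^2
Velocity = Q / A = 2.71 / 7.32 = 0.370219 m/s

0.370219 m/s


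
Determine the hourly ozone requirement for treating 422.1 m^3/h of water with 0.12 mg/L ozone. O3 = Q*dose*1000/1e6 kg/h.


O3 demand (mg/h) = Q * dose * 1000 = 422.1 * 0.12 * 1000 = 50652 mg/h
Convert mg to kg: 50652 / 1e6 = 0.050652 kg/h

0.050652 kg/h


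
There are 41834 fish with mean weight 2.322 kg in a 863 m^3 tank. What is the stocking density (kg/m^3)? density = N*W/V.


Total biomass = 41834 fish * 2.322 kg = 97138.548 kg
Density = total biomass / volume = 97138.548 / 863 = 112.559 kg/m^3

112.559 kg/m^3


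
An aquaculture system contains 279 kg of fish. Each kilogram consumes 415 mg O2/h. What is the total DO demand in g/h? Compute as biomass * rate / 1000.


Total O2 consumption (mg/h) = 279 kg * 415 mg/(kg*h) = 115785 mg/h
Convert to g/h: 115785 / 1000 = 115.785 g/h

115.785 g/h


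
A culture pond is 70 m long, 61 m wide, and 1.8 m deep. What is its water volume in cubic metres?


Base area = L * W = 70 * 61 = 4270 m^2
Volume = area * depth = 4270 * 1.8 = 7686 m^3

7686 m^3


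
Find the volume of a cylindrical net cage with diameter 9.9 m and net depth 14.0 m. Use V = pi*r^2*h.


r = d/2 = 9.9/2 = 4.95 m
Base area = pi*r^2 = pi*4.95^2 = 76.976874 m^2
Volume = 76.976874 * 14.0 = 1077.68 m^3

1077.68 m^3


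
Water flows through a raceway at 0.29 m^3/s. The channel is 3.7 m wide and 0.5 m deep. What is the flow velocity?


Cross-sectional area = W * d = 3.7 * 0.5 = 1.85 m^2
Velocity = Q / A = 0.29 / 1.85 = 0.156757 m/s

0.156757 m/s


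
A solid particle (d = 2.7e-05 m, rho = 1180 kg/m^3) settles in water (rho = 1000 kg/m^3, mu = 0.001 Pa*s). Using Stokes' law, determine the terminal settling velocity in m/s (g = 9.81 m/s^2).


Density difference: rho_p - rho_f = 1180 - 1000 = 180 kg/m^3
d^2 = (2.7e-05)^2 = 7.29e-10 m^2
Numerator = (rho_p - rho_f) * g * d^2 = 180 * 9.81 * 7.29e-10 = 1.2872682e-06
Denominator = 18 * mu = 18 * 0.001 = 0.018
v_s = 1.2872682e-06 / 0.018 = 7.15149e-05 m/s
Check: Re = rho_f * v_s * d / mu = 1000 * 7.15149e-05 * 2.7e-05 / 0.001 = 0.00193 < 1, so Stokes' law applies.

7.15149e-05 m/s


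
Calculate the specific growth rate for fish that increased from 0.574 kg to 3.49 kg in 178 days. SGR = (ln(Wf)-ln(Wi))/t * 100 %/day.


ln(W_f) = ln(3.49) = 1.2499017
ln(W_i) = ln(0.574) = -0.55512588
ln(W_f) - ln(W_i) = 1.2499017 - -0.55512588 = 1.8050276
SGR = 1.8050276 / 178 * 100 = 1.01406 %/day

1.01406 %/day


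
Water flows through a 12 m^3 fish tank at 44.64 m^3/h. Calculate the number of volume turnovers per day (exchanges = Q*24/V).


Daily flow volume = 44.64 m^3/h * 24 h = 1071.36 m^3/day
Exchanges = daily flow / tank volume = 1071.36 / 12 = 89.28 exchanges/day

89.28 exchanges/day


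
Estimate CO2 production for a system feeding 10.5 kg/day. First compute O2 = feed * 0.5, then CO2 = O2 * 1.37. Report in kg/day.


O2 = 10.5 * 0.5 = 5.25
CO2 = 5.25 * 1.37 = 7.1925

7.1925 kg/day


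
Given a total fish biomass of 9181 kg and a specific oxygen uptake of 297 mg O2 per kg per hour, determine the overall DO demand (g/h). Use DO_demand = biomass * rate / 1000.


Total O2 consumption (mg/h) = 9181 kg * 297 mg/(kg*h) = 2726757 mg/h
Convert to g/h: 2726757 / 1000 = 2726.757 g/h

2726.757 g/h


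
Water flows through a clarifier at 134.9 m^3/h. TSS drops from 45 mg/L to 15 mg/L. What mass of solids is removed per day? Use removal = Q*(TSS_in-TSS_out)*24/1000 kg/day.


Concentration drop: TSS_in - TSS_out = 45 - 15 = 30 mg/L
Hourly solids removed = Q * dTSS = 134.9 m^3/h * 30 mg/L = 4047 g/h  (m^3/h * mg/L = g/h)
Daily solids removed = 4047 * 24 = 97128 g/day
Convert g to kg: 97128 / 1000 = 97.128 kg/day

97.128 kg/day


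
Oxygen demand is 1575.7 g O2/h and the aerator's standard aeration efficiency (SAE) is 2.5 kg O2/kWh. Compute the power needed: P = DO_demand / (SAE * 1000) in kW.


SAE in g O2/kWh = 2.5 * 1000 = 2500 g/kWh
P = DO_demand / SAE_g = 1575.7 / 2500 = 0.63028 kW

0.63028 kW


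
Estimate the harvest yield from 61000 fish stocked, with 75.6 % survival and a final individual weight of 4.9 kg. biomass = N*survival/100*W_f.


Survivors = 61000 * 75.6/100 = 46116 fish
Harvest biomass = survivors * W_f = 46116 * 4.9 = 225968.4 kg

225968.4 kg


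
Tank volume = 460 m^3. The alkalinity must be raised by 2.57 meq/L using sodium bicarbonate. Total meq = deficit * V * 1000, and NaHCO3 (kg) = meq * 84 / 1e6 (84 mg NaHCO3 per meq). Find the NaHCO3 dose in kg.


Tank volume in L = 460 m^3 * 1000 = 460000 L
Total meq required = 2.57 meq/L * 460000 L = 1182200 meq
NaHCO3 mass = 1182200 meq * 84 mg/meq / 1e6 = 99.3048 kg

99.3048 kg


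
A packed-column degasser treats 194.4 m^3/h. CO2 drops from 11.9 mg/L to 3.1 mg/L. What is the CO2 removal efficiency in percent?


CO2_out / CO2_in = 3.1 / 11.9 = 0.2605042
Fraction remaining = 0.2605042
efficiency = (1 - 0.2605042) * 100 = 73.9496 %

73.9496 %


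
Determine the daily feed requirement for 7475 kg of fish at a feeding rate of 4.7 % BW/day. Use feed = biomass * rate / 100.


Feeding rate fraction = 4.7% / 100 = 0.047
Daily feed = 7475 kg * 0.047 = 351.325 kg/day

351.325 kg/day


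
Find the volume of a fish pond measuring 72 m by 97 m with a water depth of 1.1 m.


Base area = L * W = 72 * 97 = 6984 m^2
Volume = area * depth = 6984 * 1.1 = 7682.4 m^3

7682.4 m^3


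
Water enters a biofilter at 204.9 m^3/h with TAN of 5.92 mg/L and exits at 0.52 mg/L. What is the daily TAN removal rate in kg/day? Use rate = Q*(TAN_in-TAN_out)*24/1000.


Concentration drop: TAN_in - TAN_out = 5.92 - 0.52 = 5.4 mg/L
Hourly TAN removed = Q * dTAN = 204.9 m^3/h * 5.4 mg/L = 1106.46 g/h  (m^3/h * mg/L = g/h)
Daily TAN removed = 1106.46 * 24 = 26555.04 g/day
Convert to kg/day: 26555.04 / 1000 = 26.55504 kg/day

26.55504 kg/day


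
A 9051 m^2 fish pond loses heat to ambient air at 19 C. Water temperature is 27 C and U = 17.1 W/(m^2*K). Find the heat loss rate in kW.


Temperature difference dT = 27 - 19 = 8 K
Heat loss (W) = U * A * dT = 17.1 * 9051 * 8 = 1238176.8 W
Convert to kW: 1238176.8 / 1000 = 1238.1768 kW

1238.1768 kW


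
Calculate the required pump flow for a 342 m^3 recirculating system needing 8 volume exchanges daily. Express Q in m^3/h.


Daily recirculation volume = 342 m^3 * 8 = 2736 m^3/day
Flow rate Q = daily volume / 24 h = 2736 / 24 = 114 m^3/h

114 m^3/h


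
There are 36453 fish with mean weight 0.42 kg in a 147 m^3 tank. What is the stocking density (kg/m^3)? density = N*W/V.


Total biomass = 36453 fish * 0.42 kg = 15310.26 kg
Density = total biomass / volume = 15310.26 / 147 = 104.151 kg/m^3

104.151 kg/m^3


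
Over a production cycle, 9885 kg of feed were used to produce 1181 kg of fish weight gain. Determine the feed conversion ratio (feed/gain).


FCR = feed consumed / weight gained
FCR = 9885 kg / 1181 kg = 8.37003

8.37003


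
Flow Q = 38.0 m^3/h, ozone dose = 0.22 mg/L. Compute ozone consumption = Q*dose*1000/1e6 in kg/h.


O3 demand (mg/h) = Q * dose * 1000 = 38.0 * 0.22 * 1000 = 8360 mg/h
Convert mg to kg: 8360 / 1e6 = 0.00836 kg/h

0.00836 kg/h


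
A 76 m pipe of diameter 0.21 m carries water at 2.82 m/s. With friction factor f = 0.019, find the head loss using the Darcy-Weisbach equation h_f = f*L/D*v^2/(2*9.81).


v^2 = 2.82^2 = 7.9524 m^2/s^2
L/D = 76/0.21 = 361.90476
h_f = f*(L/D)*v^2/(2g) = 0.019 * 361.90476 * 7.9524 / 19.62 = 2.78707 m

2.78707 m


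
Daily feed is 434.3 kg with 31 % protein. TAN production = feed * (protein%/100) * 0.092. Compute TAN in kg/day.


Protein in feed = 434.3 * 31/100 = 134.633 kg/day
TAN = protein * 0.092 = 134.633 * 0.092 = 12.386236 kg/day

12.386236 kg/day


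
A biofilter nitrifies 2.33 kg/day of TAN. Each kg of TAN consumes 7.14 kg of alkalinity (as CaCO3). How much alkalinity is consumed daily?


Alkalinity factor: 7.14 kg CaCO3 consumed per kg TAN nitrified
alk = 2.33 kg TAN * 7.14 = 16.6362 kg CaCO3/day

16.6362 kg CaCO3/day


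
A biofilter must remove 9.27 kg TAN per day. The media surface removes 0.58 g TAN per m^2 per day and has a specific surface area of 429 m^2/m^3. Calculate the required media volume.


A = 9.27*1000 / 0.58 = 15982.759 m^2
V = 15982.759 / 429 = 37.2558

37.2558 m^3


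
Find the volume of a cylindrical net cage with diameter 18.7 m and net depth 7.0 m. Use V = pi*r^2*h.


r = d/2 = 18.7/2 = 9.35 m
Base area = pi*r^2 = pi*9.35^2 = 274.64588 m^2
Volume = 274.64588 * 7.0 = 1922.52 m^3

1922.52 m^3


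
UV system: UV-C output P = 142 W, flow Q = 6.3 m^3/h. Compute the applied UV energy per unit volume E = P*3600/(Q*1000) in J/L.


Energy delivered per hour = 142 W * 3600 s = 511200 J/h
Volume treated per hour = 6.3 m^3/h * 1000 = 6300 L/h
dose = 511200 / 6300 = 81.1429 J/L

81.1429 J/L


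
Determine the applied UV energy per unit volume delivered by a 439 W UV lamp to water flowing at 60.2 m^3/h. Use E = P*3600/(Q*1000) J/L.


Energy delivered per hour = 439 W * 3600 s = 1580400 J/h
Volume treated per hour = 60.2 m^3/h * 1000 = 60200 L/h
dose = 1580400 / 60200 = 26.2525 J/L

26.2525 J/L


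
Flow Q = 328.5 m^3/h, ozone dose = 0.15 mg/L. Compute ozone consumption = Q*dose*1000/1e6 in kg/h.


O3 demand (mg/h) = Q * dose * 1000 = 328.5 * 0.15 * 1000 = 49275 mg/h
Convert mg to kg: 49275 / 1e6 = 0.049275 kg/h

0.049275 kg/h


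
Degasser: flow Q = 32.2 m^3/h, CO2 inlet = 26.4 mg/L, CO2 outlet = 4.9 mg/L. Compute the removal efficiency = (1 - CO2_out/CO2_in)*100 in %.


CO2_out / CO2_in = 4.9 / 26.4 = 0.18560606
Fraction remaining = 0.18560606
efficiency = (1 - 0.18560606) * 100 = 81.4394 %

81.4394 %


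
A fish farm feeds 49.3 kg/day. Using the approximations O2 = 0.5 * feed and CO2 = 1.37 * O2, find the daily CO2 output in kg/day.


O2 = 49.3 * 0.5 = 24.65
CO2 = 24.65 * 1.37 = 33.7705

33.7705 kg/day


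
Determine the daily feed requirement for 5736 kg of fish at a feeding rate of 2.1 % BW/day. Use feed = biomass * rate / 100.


Feeding rate fraction = 2.1% / 100 = 0.021
Daily feed = 5736 kg * 0.021 = 120.456 kg/day

120.456 kg/day


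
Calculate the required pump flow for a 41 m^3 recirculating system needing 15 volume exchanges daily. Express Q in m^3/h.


Daily recirculation volume = 41 m^3 * 15 = 615 m^3/day
Flow rate Q = daily volume / 24 h = 615 / 24 = 25.625 m^3/h

25.625 m^3/h


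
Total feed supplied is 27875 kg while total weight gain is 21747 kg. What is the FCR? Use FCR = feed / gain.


FCR = feed consumed / weight gained
FCR = 27875 kg / 21747 kg = 1.28179

1.28179


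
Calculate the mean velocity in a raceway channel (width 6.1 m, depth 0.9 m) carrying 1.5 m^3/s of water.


Cross-sectional area = W * d = 6.1 * 0.9 = 5.49 m^2
Velocity = Q / A = 1.5 / 5.49 = 0.273224 m/s

0.273224 m/s


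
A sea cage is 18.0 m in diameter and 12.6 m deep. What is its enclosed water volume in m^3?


r = d/2 = 18.0/2 = 9 m
Base area = pi*r^2 = pi*9^2 = 254.469 m^2
Volume = 254.469 * 12.6 = 3206.31 m^3

3206.31 m^3


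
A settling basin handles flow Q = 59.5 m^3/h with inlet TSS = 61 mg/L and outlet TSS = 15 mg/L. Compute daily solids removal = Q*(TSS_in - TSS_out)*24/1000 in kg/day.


Concentration drop: TSS_in - TSS_out = 61 - 15 = 46 mg/L
Hourly solids removed = Q * dTSS = 59.5 m^3/h * 46 mg/L = 2737 g/h  (m^3/h * mg/L = g/h)
Daily solids removed = 2737 * 24 = 65688 g/day
Convert g to kg: 65688 / 1000 = 65.688 kg/day

65.688 kg/day


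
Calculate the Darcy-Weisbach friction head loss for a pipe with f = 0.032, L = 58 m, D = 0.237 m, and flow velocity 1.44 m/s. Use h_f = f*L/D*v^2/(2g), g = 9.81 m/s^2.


v^2 = 1.44^2 = 2.0736 m^2/s^2
L/D = 58/0.237 = 244.72574
h_f = f*(L/D)*v^2/(2g) = 0.032 * 244.72574 * 2.0736 / 19.62 = 0.827667 m

0.827667 m


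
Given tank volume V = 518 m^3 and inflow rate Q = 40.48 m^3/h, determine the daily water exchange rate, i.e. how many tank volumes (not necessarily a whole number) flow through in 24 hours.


Daily flow volume = 40.48 m^3/h * 24 h = 971.52 m^3/day
Exchanges = daily flow / tank volume = 971.52 / 518 = 1.87552 exchanges/day

1.87552 exchanges/day


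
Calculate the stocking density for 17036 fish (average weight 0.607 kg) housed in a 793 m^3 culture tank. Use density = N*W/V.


Total biomass = 17036 fish * 0.607 kg = 10340.852 kg
Density = total biomass / volume = 10340.852 / 793 = 13.0402 kg/m^3

13.0402 kg/m^3


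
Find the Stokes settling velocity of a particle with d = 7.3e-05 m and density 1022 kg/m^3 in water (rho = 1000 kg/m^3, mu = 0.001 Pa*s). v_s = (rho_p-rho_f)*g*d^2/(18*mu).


Density difference: rho_p - rho_f = 1022 - 1000 = 22 kg/m^3
d^2 = (7.3e-05)^2 = 5.329e-09 m^2
Numerator = (rho_p - rho_f) * g * d^2 = 22 * 9.81 * 5.329e-09 = 1.1501048e-06
Denominator = 18 * mu = 18 * 0.001 = 0.018
v_s = 1.1501048e-06 / 0.018 = 6.38947e-05 m/s
Check: Re = rho_f * v_s * d / mu = 1000 * 6.38947e-05 * 7.3e-05 / 0.001 = 0.00466 < 1, so Stokes' law applies.

6.38947e-05 m/s


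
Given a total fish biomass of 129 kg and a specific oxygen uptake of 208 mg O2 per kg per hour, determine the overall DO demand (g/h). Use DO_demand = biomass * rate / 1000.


Total O2 consumption (mg/h) = 129 kg * 208 mg/(kg*h) = 26832 mg/h
Convert to g/h: 26832 / 1000 = 26.832 g/h

26.832 g/h


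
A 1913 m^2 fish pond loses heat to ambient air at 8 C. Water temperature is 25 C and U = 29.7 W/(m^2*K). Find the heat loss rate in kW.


Temperature difference dT = 25 - 8 = 17 K
Heat loss (W) = U * A * dT = 29.7 * 1913 * 17 = 965873.7 W
Convert to kW: 965873.7 / 1000 = 965.8737 kW

965.8737 kW


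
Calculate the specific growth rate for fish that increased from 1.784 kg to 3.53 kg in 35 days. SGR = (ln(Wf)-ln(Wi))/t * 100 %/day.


ln(W_f) = ln(3.53) = 1.2612979
ln(W_i) = ln(1.784) = 0.57885803
ln(W_f) - ln(W_i) = 1.2612979 - 0.57885803 = 0.68243987
SGR = 0.68243987 / 35 * 100 = 1.94983 %/day

1.94983 %/day


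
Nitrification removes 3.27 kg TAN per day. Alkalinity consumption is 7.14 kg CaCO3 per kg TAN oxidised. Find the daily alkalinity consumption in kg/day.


Alkalinity factor: 7.14 kg CaCO3 consumed per kg TAN nitrified
alk = 3.27 kg TAN * 7.14 = 23.3478 kg CaCO3/day

23.3478 kg CaCO3/day


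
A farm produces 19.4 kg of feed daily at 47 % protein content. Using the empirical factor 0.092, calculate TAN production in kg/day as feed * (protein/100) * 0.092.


Protein in feed = 19.4 * 47/100 = 9.118 kg/day
TAN = protein * 0.092 = 9.118 * 0.092 = 0.838856 kg/day

0.838856 kg/day


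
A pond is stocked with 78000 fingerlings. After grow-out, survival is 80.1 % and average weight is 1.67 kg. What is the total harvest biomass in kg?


Survivors = 78000 * 80.1/100 = 62478 fish
Harvest biomass = survivors * W_f = 62478 * 1.67 = 104338.26 kg

104338.26 kg


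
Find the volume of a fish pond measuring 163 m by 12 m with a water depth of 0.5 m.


Base area = L * W = 163 * 12 = 1956 m^2
Volume = area * depth = 1956 * 0.5 = 978 m^3

978 m^3


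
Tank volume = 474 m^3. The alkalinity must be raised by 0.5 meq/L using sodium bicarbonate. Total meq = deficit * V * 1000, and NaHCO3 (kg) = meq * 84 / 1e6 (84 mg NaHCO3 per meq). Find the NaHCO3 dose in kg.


Tank volume in L = 474 m^3 * 1000 = 474000 L
Total meq required = 0.5 meq/L * 474000 L = 237000 meq
NaHCO3 mass = 237000 meq * 84 mg/meq / 1e6 = 19.908 kg

19.908 kg


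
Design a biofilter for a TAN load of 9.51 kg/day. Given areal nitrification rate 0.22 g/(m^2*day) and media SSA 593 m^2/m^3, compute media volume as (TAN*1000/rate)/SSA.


A = 9.51*1000 / 0.22 = 43227.273 m^2
V = 43227.273 / 593 = 72.8959

72.8959 m^3


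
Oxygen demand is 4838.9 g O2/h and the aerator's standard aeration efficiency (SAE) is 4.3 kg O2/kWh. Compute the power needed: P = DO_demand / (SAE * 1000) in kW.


SAE in g O2/kWh = 4.3 * 1000 = 4300 g/kWh
P = DO_demand / SAE_g = 4838.9 / 4300 = 1.12533 kW

1.12533 kW


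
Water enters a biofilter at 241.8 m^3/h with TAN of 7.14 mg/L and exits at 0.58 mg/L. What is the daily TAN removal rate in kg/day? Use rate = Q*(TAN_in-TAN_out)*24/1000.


Concentration drop: TAN_in - TAN_out = 7.14 - 0.58 = 6.56 mg/L
Hourly TAN removed = Q * dTAN = 241.8 m^3/h * 6.56 mg/L = 1586.208 g/h  (m^3/h * mg/L = g/h)
Daily TAN removed = 1586.208 * 24 = 38068.992 g/day
Convert to kg/day: 38068.992 / 1000 = 38.068992 kg/day

38.068992 kg/day


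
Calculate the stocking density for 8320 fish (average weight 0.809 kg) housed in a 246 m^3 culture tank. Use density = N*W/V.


Total biomass = 8320 fish * 0.809 kg = 6730.88 kg
Density = total biomass / volume = 6730.88 / 246 = 27.3613 kg/m^3

27.3613 kg/m^3


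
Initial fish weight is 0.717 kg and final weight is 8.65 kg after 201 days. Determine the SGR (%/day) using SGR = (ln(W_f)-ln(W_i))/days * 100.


ln(W_f) = ln(8.65) = 2.1575593
ln(W_i) = ln(0.717) = -0.33267944
ln(W_f) - ln(W_i) = 2.1575593 - -0.33267944 = 2.4902387
SGR = 2.4902387 / 201 * 100 = 1.23892 %/day

1.23892 %/day


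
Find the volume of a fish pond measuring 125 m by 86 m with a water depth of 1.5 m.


Base area = L * W = 125 * 86 = 10750 m^2
Volume = area * depth = 10750 * 1.5 = 16125 m^3

16125 m^3


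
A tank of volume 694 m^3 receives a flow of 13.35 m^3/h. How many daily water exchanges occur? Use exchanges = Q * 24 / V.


Daily flow volume = 13.35 m^3/h * 24 h = 320.4 m^3/day
Exchanges = daily flow / tank volume = 320.4 / 694 = 0.461671 exchanges/day

0.461671 exchanges/day


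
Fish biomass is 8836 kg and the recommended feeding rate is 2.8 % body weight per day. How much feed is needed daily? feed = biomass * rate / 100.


Feeding rate fraction = 2.8% / 100 = 0.028
Daily feed = 8836 kg * 0.028 = 247.408 kg/day

247.408 kg/day


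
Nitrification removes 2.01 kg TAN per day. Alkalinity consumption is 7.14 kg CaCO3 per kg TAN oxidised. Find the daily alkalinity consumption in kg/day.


Alkalinity factor: 7.14 kg CaCO3 consumed per kg TAN nitrified
alk = 2.01 kg TAN * 7.14 = 14.3514 kg CaCO3/day

14.3514 kg CaCO3/day


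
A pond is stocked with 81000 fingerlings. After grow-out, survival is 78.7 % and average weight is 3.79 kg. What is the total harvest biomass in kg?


Survivors = 81000 * 78.7/100 = 63747 fish
Harvest biomass = survivors * W_f = 63747 * 3.79 = 241601.13 kg

241601.13 kg


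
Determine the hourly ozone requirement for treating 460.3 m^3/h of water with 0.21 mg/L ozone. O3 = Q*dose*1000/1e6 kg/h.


O3 demand (mg/h) = Q * dose * 1000 = 460.3 * 0.21 * 1000 = 96663 mg/h
Convert mg to kg: 96663 / 1e6 = 0.096663 kg/h

0.096663 kg/h


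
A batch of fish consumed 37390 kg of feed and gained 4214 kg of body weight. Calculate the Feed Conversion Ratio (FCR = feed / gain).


FCR = feed consumed / weight gained
FCR = 37390 kg / 4214 kg = 8.8728

8.8728


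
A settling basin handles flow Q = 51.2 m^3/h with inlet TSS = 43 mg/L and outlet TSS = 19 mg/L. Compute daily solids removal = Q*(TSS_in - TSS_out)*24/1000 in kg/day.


Concentration drop: TSS_in - TSS_out = 43 - 19 = 24 mg/L
Hourly solids removed = Q * dTSS = 51.2 m^3/h * 24 mg/L = 1228.8 g/h  (m^3/h * mg/L = g/h)
Daily solids removed = 1228.8 * 24 = 29491.2 g/day
Convert g to kg: 29491.2 / 1000 = 29.4912 kg/day

29.4912 kg/day


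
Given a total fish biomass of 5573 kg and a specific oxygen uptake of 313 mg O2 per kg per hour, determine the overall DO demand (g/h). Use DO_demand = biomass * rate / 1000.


Total O2 consumption (mg/h) = 5573 kg * 313 mg/(kg*h) = 1744349 mg/h
Convert to g/h: 1744349 / 1000 = 1744.349 g/h

1744.349 g/h


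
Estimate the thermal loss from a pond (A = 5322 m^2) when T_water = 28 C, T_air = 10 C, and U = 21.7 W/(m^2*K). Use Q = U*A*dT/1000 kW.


Temperature difference dT = 28 - 10 = 18 K
Heat loss (W) = U * A * dT = 21.7 * 5322 * 18 = 2078773.2 W
Convert to kW: 2078773.2 / 1000 = 2078.7732 kW

2078.7732 kW


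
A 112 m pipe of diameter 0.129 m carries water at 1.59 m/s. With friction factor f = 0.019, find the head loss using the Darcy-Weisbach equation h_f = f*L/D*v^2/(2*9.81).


v^2 = 1.59^2 = 2.5281 m^2/s^2
L/D = 112/0.129 = 868.21705
h_f = f*(L/D)*v^2/(2g) = 0.019 * 868.21705 * 2.5281 / 19.62 = 2.12558 m

2.12558 m


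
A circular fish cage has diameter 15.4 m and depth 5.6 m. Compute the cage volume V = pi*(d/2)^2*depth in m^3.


r = d/2 = 15.4/2 = 7.7 m
Base area = pi*r^2 = pi*7.7^2 = 186.26503 m^2
Volume = 186.26503 * 5.6 = 1043.08 m^3

1043.08 m^3


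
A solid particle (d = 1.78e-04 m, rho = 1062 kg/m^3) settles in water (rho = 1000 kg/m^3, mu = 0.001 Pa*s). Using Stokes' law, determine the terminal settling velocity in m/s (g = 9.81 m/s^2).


Density difference: rho_p - rho_f = 1062 - 1000 = 62 kg/m^3
d^2 = (1.78e-04)^2 = 3.1684e-08 m^2
Numerator = (rho_p - rho_f) * g * d^2 = 62 * 9.81 * 3.1684e-08 = 1.9270842e-05
Denominator = 18 * mu = 18 * 0.001 = 0.018
v_s = 1.9270842e-05 / 0.018 = 0.0010706 m/s
Check: Re = rho_f * v_s * d / mu = 1000 * 0.0010706 * 1.78e-04 / 0.001 = 0.191 < 1, so Stokes' law applies.

0.0010706 m/s


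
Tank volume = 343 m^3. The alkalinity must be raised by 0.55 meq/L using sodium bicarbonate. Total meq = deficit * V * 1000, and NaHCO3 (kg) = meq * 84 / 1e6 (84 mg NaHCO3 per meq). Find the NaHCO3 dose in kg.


Tank volume in L = 343 m^3 * 1000 = 343000 L
Total meq required = 0.55 meq/L * 343000 L = 188650 meq
NaHCO3 mass = 188650 meq * 84 mg/meq / 1e6 = 15.8466 kg

15.8466 kg


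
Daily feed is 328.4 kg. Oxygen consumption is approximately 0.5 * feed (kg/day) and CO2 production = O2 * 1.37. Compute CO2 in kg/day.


O2 = 328.4 * 0.5 = 164.2
CO2 = 164.2 * 1.37 = 224.954

224.954 kg/day


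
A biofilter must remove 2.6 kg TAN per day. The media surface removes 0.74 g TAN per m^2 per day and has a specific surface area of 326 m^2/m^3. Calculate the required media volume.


A = 2.6*1000 / 0.74 = 3513.5135 m^2
V = 3513.5135 / 326 = 10.7776

10.7776 m^3


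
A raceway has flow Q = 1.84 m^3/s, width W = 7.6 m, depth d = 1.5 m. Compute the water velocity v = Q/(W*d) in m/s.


Cross-sectional area = W * d = 7.6 * 1.5 = 11.4 m^2
Velocity = Q / A = 1.84 / 11.4 = 0.161404 m/s

0.161404 m/s


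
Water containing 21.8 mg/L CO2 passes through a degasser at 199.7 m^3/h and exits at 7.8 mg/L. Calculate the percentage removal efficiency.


CO2_out / CO2_in = 7.8 / 21.8 = 0.35779817
Fraction remaining = 0.35779817
efficiency = (1 - 0.35779817) * 100 = 64.2202 %

64.2202 %


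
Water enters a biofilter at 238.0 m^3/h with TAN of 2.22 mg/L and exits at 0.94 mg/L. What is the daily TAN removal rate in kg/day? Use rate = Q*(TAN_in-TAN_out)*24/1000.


Concentration drop: TAN_in - TAN_out = 2.22 - 0.94 = 1.28 mg/L
Hourly TAN removed = Q * dTAN = 238.0 m^3/h * 1.28 mg/L = 304.64 g/h  (m^3/h * mg/L = g/h)
Daily TAN removed = 304.64 * 24 = 7311.36 g/day
Convert to kg/day: 7311.36 / 1000 = 7.31136 kg/day

7.31136 kg/day


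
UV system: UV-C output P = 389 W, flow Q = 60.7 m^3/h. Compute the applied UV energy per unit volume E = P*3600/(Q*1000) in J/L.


Energy delivered per hour = 389 W * 3600 s = 1400400 J/h
Volume treated per hour = 60.7 m^3/h * 1000 = 60700 L/h
dose = 1400400 / 60700 = 23.0708 J/L

23.0708 J/L


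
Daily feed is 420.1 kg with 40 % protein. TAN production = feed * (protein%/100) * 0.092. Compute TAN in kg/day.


Protein in feed = 420.1 * 40/100 = 168.04 kg/day
TAN = protein * 0.092 = 168.04 * 0.092 = 15.45968 kg/day

15.45968 kg/day


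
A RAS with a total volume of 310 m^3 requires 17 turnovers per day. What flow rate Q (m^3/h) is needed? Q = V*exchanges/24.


Daily recirculation volume = 310 m^3 * 17 = 5270 m^3/day
Flow rate Q = daily volume / 24 h = 5270 / 24 = 219.583 m^3/h

219.583 m^3/h


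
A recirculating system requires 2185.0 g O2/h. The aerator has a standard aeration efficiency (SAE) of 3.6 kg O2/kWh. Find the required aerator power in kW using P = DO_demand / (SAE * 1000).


SAE in g O2/kWh = 3.6 * 1000 = 3600 g/kWh
P = DO_demand / SAE_g = 2185.0 / 3600 = 0.606944 kW

0.606944 kW


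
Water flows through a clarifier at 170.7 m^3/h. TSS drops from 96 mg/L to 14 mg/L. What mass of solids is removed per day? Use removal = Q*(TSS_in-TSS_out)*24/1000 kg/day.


Concentration drop: TSS_in - TSS_out = 96 - 14 = 82 mg/L
Hourly solids removed = Q * dTSS = 170.7 m^3/h * 82 mg/L = 13997.4 g/h  (m^3/h * mg/L = g/h)
Daily solids removed = 13997.4 * 24 = 335937.6 g/day
Convert g to kg: 335937.6 / 1000 = 335.9376 kg/day

335.9376 kg/day


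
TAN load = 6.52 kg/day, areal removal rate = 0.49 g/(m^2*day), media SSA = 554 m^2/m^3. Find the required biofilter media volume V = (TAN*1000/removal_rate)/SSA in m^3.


A = 6.52*1000 / 0.49 = 13306.122 m^2
V = 13306.122 / 554 = 24.0183

24.0183 m^3


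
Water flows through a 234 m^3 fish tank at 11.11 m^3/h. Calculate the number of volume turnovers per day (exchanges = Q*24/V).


Daily flow volume = 11.11 m^3/h * 24 h = 266.64 m^3/day
Exchanges = daily flow / tank volume = 266.64 / 234 = 1.13949 exchanges/day

1.13949 exchanges/day


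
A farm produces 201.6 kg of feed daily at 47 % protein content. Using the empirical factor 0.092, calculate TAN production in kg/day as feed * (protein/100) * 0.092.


Protein in feed = 201.6 * 47/100 = 94.752 kg/day
TAN = protein * 0.092 = 94.752 * 0.092 = 8.717184 kg/day

8.717184 kg/day


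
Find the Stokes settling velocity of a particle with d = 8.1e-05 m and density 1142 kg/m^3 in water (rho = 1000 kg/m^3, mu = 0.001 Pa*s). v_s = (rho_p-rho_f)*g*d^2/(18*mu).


Density difference: rho_p - rho_f = 1142 - 1000 = 142 kg/m^3
d^2 = (8.1e-05)^2 = 6.561e-09 m^2
Numerator = (rho_p - rho_f) * g * d^2 = 142 * 9.81 * 6.561e-09 = 9.1396042e-06
Denominator = 18 * mu = 18 * 0.001 = 0.018
v_s = 9.1396042e-06 / 0.018 = 5.07756e-04 m/s
Check: Re = rho_f * v_s * d / mu = 1000 * 5.07756e-04 * 8.1e-05 / 0.001 = 0.0411 < 1, so Stokes' law applies.

5.07756e-04 m/s


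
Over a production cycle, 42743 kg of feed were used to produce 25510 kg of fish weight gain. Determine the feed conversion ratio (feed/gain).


FCR = feed consumed / weight gained
FCR = 42743 kg / 25510 kg = 1.67554

1.67554


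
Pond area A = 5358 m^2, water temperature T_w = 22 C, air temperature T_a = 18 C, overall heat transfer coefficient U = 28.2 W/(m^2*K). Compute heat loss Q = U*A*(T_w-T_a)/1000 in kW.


Temperature difference dT = 22 - 18 = 4 K
Heat loss (W) = U * A * dT = 28.2 * 5358 * 4 = 604382.4 W
Convert to kW: 604382.4 / 1000 = 604.3824 kW

604.3824 kW


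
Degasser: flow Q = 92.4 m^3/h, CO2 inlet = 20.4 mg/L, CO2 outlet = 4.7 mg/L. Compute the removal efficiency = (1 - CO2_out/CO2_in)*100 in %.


CO2_out / CO2_in = 4.7 / 20.4 = 0.23039216
Fraction remaining = 0.23039216
efficiency = (1 - 0.23039216) * 100 = 76.9608 %

76.9608 %


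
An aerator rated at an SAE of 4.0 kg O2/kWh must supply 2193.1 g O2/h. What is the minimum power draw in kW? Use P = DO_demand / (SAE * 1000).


SAE in g O2/kWh = 4.0 * 1000 = 4000 g/kWh
P = DO_demand / SAE_g = 2193.1 / 4000 = 0.548275 kW

0.548275 kW


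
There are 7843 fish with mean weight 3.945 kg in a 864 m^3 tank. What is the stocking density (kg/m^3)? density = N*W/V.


Total biomass = 7843 fish * 3.945 kg = 30940.635 kg
Density = total biomass / volume = 30940.635 / 864 = 35.8109 kg/m^3

35.8109 kg/m^3


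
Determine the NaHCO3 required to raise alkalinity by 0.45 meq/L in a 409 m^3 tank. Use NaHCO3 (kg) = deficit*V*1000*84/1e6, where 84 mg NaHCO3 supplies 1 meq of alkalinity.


Tank volume in L = 409 m^3 * 1000 = 409000 L
Total meq required = 0.45 meq/L * 409000 L = 184050 meq
NaHCO3 mass = 184050 meq * 84 mg/meq / 1e6 = 15.4602 kg

15.4602 kg


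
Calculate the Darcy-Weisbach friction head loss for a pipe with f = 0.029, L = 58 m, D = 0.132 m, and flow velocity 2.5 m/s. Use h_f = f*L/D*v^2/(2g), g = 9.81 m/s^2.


v^2 = 2.5^2 = 6.25 m^2/s^2
L/D = 58/0.132 = 439.39394
h_f = f*(L/D)*v^2/(2g) = 0.029 * 439.39394 * 6.25 / 19.62 = 4.05913 m

4.05913 m


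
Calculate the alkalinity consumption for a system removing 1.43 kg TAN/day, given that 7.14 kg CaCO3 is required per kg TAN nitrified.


Alkalinity factor: 7.14 kg CaCO3 consumed per kg TAN nitrified
alk = 1.43 kg TAN * 7.14 = 10.2102 kg CaCO3/day

10.2102 kg CaCO3/day


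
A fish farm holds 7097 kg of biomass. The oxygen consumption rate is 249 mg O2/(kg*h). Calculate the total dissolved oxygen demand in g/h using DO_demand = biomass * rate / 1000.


Total O2 consumption (mg/h) = 7097 kg * 249 mg/(kg*h) = 1767153 mg/h
Convert to g/h: 1767153 / 1000 = 1767.153 g/h

1767.153 g/h


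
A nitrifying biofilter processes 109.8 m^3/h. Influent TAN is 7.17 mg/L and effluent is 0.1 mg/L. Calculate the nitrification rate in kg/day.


Concentration drop: TAN_in - TAN_out = 7.17 - 0.1 = 7.07 mg/L
Hourly TAN removed = Q * dTAN = 109.8 m^3/h * 7.07 mg/L = 776.286 g/h  (m^3/h * mg/L = g/h)
Daily TAN removed = 776.286 * 24 = 18630.864 g/day
Convert to kg/day: 18630.864 / 1000 = 18.630864 kg/day

18.630864 kg/day


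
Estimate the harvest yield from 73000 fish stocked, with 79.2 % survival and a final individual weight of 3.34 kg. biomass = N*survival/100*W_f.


Survivors = 73000 * 79.2/100 = 57816 fish
Harvest biomass = survivors * W_f = 57816 * 3.34 = 193105.44 kg

193105.44 kg


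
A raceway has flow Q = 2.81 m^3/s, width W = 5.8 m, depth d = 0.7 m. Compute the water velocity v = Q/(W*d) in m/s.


Cross-sectional area = W * d = 5.8 * 0.7 = 4.06 m^2
Velocity = Q / A = 2.81 / 4.06 = 0.692118 m/s

0.692118 m/s


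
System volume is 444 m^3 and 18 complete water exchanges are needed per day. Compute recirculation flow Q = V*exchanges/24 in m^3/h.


Daily recirculation volume = 444 m^3 * 18 = 7992 m^3/day
Flow rate Q = daily volume / 24 h = 7992 / 24 = 333 m^3/h

333 m^3/h


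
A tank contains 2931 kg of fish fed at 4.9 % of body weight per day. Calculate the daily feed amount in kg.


Feeding rate fraction = 4.9% / 100 = 0.049
Daily feed = 2931 kg * 0.049 = 143.619 kg/day

143.619 kg/day


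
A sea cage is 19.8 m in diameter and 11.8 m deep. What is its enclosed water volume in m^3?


r = d/2 = 19.8/2 = 9.9 m
Base area = pi*r^2 = pi*9.9^2 = 307.9075 m^2
Volume = 307.9075 * 11.8 = 3633.31 m^3

3633.31 m^3


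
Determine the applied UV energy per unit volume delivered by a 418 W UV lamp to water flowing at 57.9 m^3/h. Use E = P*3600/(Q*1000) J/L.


Energy delivered per hour = 418 W * 3600 s = 1504800 J/h
Volume treated per hour = 57.9 m^3/h * 1000 = 57900 L/h
dose = 1504800 / 57900 = 25.9896 J/L

25.9896 J/L


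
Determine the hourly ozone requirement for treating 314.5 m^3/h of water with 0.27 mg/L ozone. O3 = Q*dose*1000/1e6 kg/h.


O3 demand (mg/h) = Q * dose * 1000 = 314.5 * 0.27 * 1000 = 84915 mg/h
Convert mg to kg: 84915 / 1e6 = 0.084915 kg/h

0.084915 kg/h


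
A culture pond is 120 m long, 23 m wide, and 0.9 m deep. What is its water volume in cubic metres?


Base area = L * W = 120 * 23 = 2760 m^2
Volume = area * depth = 2760 * 0.9 = 2484 m^3

2484 m^3


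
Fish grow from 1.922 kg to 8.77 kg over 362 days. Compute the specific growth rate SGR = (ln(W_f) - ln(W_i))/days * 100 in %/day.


ln(W_f) = ln(8.77) = 2.1713368
ln(W_i) = ln(1.922) = 0.65336631
ln(W_f) - ln(W_i) = 2.1713368 - 0.65336631 = 1.5179705
SGR = 1.5179705 / 362 * 100 = 0.419329 %/day

0.419329 %/day


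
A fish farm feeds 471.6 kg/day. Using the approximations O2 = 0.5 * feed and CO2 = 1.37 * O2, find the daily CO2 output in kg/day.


O2 = 471.6 * 0.5 = 235.8
CO2 = 235.8 * 1.37 = 323.046

323.046 kg/day


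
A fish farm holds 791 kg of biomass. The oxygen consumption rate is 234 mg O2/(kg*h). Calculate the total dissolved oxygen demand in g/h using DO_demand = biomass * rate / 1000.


Total O2 consumption (mg/h) = 791 kg * 234 mg/(kg*h) = 185094 mg/h
Convert to g/h: 185094 / 1000 = 185.094 g/h

185.094 g/h


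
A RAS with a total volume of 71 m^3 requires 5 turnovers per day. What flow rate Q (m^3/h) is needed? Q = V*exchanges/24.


Daily recirculation volume = 71 m^3 * 5 = 355 m^3/day
Flow rate Q = daily volume / 24 h = 355 / 24 = 14.7917 m^3/h

14.7917 m^3/h


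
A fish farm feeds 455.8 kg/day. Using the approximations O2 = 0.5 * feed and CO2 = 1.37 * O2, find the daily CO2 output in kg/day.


O2 = 455.8 * 0.5 = 227.9
CO2 = 227.9 * 1.37 = 312.223

312.223 kg/day


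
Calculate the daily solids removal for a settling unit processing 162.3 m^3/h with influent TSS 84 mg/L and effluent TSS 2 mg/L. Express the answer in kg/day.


Concentration drop: TSS_in - TSS_out = 84 - 2 = 82 mg/L
Hourly solids removed = Q * dTSS = 162.3 m^3/h * 82 mg/L = 13308.6 g/h  (m^3/h * mg/L = g/h)
Daily solids removed = 13308.6 * 24 = 319406.4 g/day
Convert g to kg: 319406.4 / 1000 = 319.4064 kg/day

319.4064 kg/day


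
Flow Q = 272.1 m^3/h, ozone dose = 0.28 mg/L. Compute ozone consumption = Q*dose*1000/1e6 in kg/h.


O3 demand (mg/h) = Q * dose * 1000 = 272.1 * 0.28 * 1000 = 76188 mg/h
Convert mg to kg: 76188 / 1e6 = 0.076188 kg/h

0.076188 kg/h


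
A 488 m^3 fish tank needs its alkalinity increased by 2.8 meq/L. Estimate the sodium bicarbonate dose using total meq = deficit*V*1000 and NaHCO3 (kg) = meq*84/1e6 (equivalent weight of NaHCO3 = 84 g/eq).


Tank volume in L = 488 m^3 * 1000 = 488000 L
Total meq required = 2.8 meq/L * 488000 L = 1366400 meq
NaHCO3 mass = 1366400 meq * 84 mg/meq / 1e6 = 114.778 kg

114.778 kg


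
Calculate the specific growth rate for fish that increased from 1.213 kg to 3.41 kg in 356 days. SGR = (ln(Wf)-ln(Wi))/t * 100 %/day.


ln(W_f) = ln(3.41) = 1.2267123
ln(W_i) = ln(1.213) = 0.19309663
ln(W_f) - ln(W_i) = 1.2267123 - 0.19309663 = 1.0336157
SGR = 1.0336157 / 356 * 100 = 0.290341 %/day

0.290341 %/day


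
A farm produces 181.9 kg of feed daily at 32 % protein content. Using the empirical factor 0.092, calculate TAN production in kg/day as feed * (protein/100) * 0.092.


Protein in feed = 181.9 * 32/100 = 58.208 kg/day
TAN = protein * 0.092 = 58.208 * 0.092 = 5.355136 kg/day

5.355136 kg/day


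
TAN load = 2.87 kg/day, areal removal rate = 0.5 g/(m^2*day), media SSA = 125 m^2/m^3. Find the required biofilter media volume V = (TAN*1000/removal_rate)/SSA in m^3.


A = 2.87*1000 / 0.5 = 5740 m^2
V = 5740 / 125 = 45.92

45.92 m^3


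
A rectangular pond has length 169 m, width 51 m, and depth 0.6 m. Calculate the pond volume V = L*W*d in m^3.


Base area = L * W = 169 * 51 = 8619 m^2
Volume = area * depth = 8619 * 0.6 = 5171.4 m^3

5171.4 m^3


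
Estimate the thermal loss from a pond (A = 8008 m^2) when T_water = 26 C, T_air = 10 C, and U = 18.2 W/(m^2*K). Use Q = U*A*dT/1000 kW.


Temperature difference dT = 26 - 10 = 16 K
Heat loss (W) = U * A * dT = 18.2 * 8008 * 16 = 2331929.6 W
Convert to kW: 2331929.6 / 1000 = 2331.9296 kW

2331.9296 kW


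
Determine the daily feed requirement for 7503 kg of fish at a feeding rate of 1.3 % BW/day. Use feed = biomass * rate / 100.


Feeding rate fraction = 1.3% / 100 = 0.013
Daily feed = 7503 kg * 0.013 = 97.539 kg/day

97.539 kg/day


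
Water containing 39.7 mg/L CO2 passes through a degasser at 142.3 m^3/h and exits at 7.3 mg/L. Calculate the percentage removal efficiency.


CO2_out / CO2_in = 7.3 / 39.7 = 0.18387909
Fraction remaining = 0.18387909
efficiency = (1 - 0.18387909) * 100 = 81.6121 %

81.6121 %


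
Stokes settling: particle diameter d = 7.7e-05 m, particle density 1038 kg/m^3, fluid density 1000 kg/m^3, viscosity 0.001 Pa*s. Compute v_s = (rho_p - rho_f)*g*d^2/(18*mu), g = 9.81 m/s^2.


Density difference: rho_p - rho_f = 1038 - 1000 = 38 kg/m^3
d^2 = (7.7e-05)^2 = 5.929e-09 m^2
Numerator = (rho_p - rho_f) * g * d^2 = 38 * 9.81 * 5.929e-09 = 2.2102126e-06
Denominator = 18 * mu = 18 * 0.001 = 0.018
v_s = 2.2102126e-06 / 0.018 = 1.2279e-04 m/s
Check: Re = rho_f * v_s * d / mu = 1000 * 1.2279e-04 * 7.7e-05 / 0.001 = 0.00945 < 1, so Stokes' law applies.

1.2279e-04 m/s


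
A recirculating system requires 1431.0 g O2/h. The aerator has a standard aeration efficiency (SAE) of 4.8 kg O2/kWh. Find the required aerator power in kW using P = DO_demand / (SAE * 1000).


SAE in g O2/kWh = 4.8 * 1000 = 4800 g/kWh
P = DO_demand / SAE_g = 1431.0 / 4800 = 0.298125 kW

0.298125 kW


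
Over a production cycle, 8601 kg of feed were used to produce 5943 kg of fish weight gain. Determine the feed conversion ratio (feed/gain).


FCR = feed consumed / weight gained
FCR = 8601 kg / 5943 kg = 1.44725

1.44725
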